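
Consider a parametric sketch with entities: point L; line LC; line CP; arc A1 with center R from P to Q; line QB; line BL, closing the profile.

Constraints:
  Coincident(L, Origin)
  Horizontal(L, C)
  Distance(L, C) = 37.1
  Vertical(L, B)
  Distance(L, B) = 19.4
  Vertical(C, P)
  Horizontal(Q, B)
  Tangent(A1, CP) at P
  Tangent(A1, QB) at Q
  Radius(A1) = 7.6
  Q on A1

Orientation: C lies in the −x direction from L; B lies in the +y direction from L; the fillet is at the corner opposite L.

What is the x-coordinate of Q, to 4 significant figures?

-29.50

L is at the origin; L and C share the same y with |LC| = 37.1 and C on the −x side, so C = (-37.10, 0.000). L and B share the same x with |LB| = 19.4 and B on the +y side, so B = (0.000, 19.40). The virtual corner opposite L is at (-37.10, 19.40). A1 meets CP tangentially, so RP is at right angles to CP and tangency of A1 to QB means the radius RQ is perpendicular to QB, with radius 7.6, so the center R sits 7.6 in from both sides at R = (-29.50, 11.80). That places the tangent points at P = (-37.10, 11.80) on CP and Q = (-29.50, 19.40) on QB. So Q.x = -29.50.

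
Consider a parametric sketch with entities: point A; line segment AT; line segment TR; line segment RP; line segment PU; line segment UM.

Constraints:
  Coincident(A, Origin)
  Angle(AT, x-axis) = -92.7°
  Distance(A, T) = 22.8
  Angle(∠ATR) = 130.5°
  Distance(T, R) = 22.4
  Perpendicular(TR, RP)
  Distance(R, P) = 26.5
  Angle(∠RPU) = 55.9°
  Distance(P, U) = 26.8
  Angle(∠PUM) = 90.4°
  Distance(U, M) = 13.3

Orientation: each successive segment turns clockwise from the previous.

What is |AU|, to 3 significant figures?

16.1

TR is perpendicular to RP, so RP runs at 128°; with |RP| = 26.5, P = (-35.0, -15.6). ∠RPU = 55.9° gives PU at 3.70° from the x-axis; with |PU| = 26.8, U = (-8.27, -13.8). Then |AU| = |U − A| = 16.1.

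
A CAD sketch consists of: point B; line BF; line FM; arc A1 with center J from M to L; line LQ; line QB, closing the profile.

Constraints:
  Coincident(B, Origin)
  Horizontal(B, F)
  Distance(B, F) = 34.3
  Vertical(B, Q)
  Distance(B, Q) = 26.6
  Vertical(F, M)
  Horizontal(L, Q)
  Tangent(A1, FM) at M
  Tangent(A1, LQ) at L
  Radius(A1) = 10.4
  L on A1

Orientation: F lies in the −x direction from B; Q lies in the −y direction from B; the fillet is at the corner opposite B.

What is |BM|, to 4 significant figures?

37.93

B is at the origin; BF is horizontal with |BF| = 34.3 and F on the −x side, so F = (-34.30, 0.000). B and Q share the same x with |BQ| = 26.6 and Q on the −y side, so Q = (0.000, -26.60). The virtual corner opposite B is at (-34.30, -26.60). The tangent condition forces JM to be normal to FM and tangency of A1 to LQ means the radius JL is perpendicular to LQ, with radius 10.4, so the center J sits 10.4 in from both sides at J = (-23.90, -16.20). That places the tangent points at M = (-34.30, -16.20) on FM and L = (-23.90, -26.60) on LQ. Then |BM| = |M − B| = 37.93.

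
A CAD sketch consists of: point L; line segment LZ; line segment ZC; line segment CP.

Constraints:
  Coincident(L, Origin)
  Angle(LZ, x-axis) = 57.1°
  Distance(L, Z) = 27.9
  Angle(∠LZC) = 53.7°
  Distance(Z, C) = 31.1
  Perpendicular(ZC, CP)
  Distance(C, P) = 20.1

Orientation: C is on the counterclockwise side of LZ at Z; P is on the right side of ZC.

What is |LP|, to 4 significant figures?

45.01

L is at the origin; LZ runs at 57.1° with length 27.9, so Z = 27.9·(cos 57.1°, sin 57.1°) = (15.15, 23.43). ∠LZC = 53.7°, so ZC runs at 57.1° + (180° − 53.7°) = 183.4° from the x-axis; with |ZC| = 31.1, C = Z + 31.1·(cos 183.4°, sin 183.4°) = (-15.89, 21.58). ZC ⟂ CP; with |CP| = 20.1 on the right of ZC, P = C + 20.1·(-0.05931, 0.9982) = (-17.08, 41.65). Then |LP| = |P − L| = 45.01.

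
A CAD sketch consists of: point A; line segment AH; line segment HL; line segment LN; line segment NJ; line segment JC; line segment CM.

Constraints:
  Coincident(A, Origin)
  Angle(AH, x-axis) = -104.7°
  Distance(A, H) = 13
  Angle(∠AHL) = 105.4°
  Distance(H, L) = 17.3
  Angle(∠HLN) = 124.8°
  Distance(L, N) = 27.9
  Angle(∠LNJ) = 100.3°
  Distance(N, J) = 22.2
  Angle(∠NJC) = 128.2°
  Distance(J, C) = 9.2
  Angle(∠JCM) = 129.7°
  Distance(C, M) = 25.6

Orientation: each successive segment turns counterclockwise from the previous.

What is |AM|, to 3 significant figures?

4.12

∠NJC = 128.2° gives JC at 157° from the x-axis; with |JC| = 9.2, C = (22.8, 15.7). ∠JCM = 129.7° gives CM at -153° from the x-axis; with |CM| = 25.6, M = (-0.0106, 4.12). Then |AM| = |M − A| = 4.12.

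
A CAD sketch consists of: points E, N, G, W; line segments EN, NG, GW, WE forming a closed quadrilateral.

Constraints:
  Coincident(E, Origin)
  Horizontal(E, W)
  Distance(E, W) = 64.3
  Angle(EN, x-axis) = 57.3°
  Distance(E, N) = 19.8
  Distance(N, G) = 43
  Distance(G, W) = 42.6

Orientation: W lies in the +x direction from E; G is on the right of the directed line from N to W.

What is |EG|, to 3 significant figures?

36.1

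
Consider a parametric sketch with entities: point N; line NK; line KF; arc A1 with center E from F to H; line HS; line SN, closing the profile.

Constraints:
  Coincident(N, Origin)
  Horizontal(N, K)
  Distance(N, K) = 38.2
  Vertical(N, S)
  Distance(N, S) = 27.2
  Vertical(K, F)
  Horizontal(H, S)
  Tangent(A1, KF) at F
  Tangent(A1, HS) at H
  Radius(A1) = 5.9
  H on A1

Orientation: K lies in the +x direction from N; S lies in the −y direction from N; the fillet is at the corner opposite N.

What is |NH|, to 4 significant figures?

42.23

N is at the origin; NK is horizontal with |NK| = 38.2 and K on the +x side, so K = (38.20, 0.000). NS is vertical with |NS| = 27.2 and S on the −y side, so S = (0.000, -27.20). The virtual corner opposite N is at (38.20, -27.20). Since A1 is tangent to KF there, EF ⟂ KF and A1 meets HS tangentially, so EH is at right angles to HS, with radius 5.9, so the center E sits 5.9 in from both sides at E = (32.30, -21.30). That places the tangent points at F = (38.20, -21.30) on KF and H = (32.30, -27.20) on HS. Then |NH| = |H − N| = 42.23.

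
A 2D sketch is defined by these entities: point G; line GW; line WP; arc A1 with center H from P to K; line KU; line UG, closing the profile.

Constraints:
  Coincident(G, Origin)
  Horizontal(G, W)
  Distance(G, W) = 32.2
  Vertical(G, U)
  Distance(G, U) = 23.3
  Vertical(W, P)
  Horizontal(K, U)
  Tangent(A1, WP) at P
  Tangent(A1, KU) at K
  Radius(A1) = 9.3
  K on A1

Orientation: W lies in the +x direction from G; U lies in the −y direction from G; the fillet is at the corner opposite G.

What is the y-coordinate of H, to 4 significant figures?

-14.00

GU is vertical with |GU| = 23.3 and U on the −y side, so U = (0.000, -23.30). The virtual corner opposite G is at (32.20, -23.30). Tangency of A1 to WP means the radius HP is perpendicular to WP and the tangent condition forces HK to be normal to KU, with radius 9.3, so the center H sits 9.3 in from both sides at H = (22.90, -14.00). So H.y = -14.00.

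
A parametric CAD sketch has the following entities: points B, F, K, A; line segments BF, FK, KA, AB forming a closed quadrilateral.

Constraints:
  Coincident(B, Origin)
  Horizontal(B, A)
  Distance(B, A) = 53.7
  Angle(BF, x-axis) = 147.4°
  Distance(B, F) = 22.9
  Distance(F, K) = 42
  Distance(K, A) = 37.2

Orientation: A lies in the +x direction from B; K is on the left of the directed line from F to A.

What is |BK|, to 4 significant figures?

29.52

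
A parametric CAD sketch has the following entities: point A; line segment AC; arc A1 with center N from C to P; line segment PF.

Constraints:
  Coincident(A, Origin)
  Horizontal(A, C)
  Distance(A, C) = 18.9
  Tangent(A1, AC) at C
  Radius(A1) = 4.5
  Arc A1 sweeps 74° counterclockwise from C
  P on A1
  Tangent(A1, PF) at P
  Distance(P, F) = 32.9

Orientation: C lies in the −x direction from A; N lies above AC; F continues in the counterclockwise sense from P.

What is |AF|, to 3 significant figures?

35.3

A is at the origin; AC is horizontal with |AC| = 18.9 and C on the −x side, so C = (-18.9, 0.00). The tangent condition forces NC to be normal to AC, so N = C + (0, 4.5) = (-18.9, 4.50). On A1, C sits at bearing -90° from N; a 74° counterclockwise sweep puts P at bearing -16°, so P = N + 4.5·(cos -16°, sin -16°) = (-14.6, 3.26). A1 meets PF tangentially, so NP is at right angles to PF, so PF runs along (−sin -16°, cos -16°); with |PF| = 32.9, F = (-5.51, 34.9). Then |AF| = |F − A| = 35.3.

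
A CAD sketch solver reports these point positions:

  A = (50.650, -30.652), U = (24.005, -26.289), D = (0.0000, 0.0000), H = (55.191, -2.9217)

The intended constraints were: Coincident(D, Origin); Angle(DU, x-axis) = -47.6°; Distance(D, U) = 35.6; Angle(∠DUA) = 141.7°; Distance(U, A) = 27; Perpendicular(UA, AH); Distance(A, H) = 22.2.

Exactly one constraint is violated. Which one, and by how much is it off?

Distance(A, H) = 22.2 — off by 5.90.

D = (0.00, 0.00) ✓; DU at -47.60° ✓; |DU| = 35.60 ✓; ∠DUA = 141.7° ✓; |UA| = 27.00 ✓; ∠(UA, AH) = 90.00° ✓; |AH| = 28.10 ✗.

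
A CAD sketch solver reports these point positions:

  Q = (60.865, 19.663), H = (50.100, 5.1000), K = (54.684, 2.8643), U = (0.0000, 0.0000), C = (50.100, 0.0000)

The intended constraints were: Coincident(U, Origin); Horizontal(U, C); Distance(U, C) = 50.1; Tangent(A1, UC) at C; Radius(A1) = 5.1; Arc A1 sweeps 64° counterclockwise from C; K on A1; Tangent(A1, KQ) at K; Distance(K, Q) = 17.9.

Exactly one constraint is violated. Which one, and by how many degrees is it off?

Tangent(A1, KQ) at K — off by 5.80°.

U = (0.00, 0.00) ✓; U.y = 0.00, C.y = 0.00 ✓; |UC| = 50.10 ✓; ∠(HC, CU) = 90.00° ✓; |HC| = 5.100 ✓; bearing(H→K) − bearing(H→C) = 64.00° ✓; |HK| = 5.100 ✓; ∠(HK, KQ) = 84.20° ✗; |KQ| = 17.90 ✓.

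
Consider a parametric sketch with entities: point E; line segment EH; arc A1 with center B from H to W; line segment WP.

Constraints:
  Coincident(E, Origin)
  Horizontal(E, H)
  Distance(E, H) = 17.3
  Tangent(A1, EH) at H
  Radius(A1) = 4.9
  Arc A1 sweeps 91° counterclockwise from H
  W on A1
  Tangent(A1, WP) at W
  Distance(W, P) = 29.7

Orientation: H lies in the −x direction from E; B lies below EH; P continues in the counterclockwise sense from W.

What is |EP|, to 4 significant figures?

40.90

E is at the origin; E and H share the same y with |EH| = 17.3 and H on the −x side, so H = (-17.30, 0.000). Since A1 is tangent to EH there, BH ⟂ EH, so B = H + (0, -4.9) = (-17.30, -4.900). On A1, H sits at bearing 90° from B; a 91° counterclockwise sweep puts W at bearing 181°, so W = B + 4.9·(cos 181°, sin 181°) = (-22.20, -4.986). Tangency of A1 to WP means the radius BW is perpendicular to WP, so WP runs along (−sin 181°, cos 181°); with |WP| = 29.7, P = (-21.68, -34.68). Then |EP| = |P − E| = 40.90.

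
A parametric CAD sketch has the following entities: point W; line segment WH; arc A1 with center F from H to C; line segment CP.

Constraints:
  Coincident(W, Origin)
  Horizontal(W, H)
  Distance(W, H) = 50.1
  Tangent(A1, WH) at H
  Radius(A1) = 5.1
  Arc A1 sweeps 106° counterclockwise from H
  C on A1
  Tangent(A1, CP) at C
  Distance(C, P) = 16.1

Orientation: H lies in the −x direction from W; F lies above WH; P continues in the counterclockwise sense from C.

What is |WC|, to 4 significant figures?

45.66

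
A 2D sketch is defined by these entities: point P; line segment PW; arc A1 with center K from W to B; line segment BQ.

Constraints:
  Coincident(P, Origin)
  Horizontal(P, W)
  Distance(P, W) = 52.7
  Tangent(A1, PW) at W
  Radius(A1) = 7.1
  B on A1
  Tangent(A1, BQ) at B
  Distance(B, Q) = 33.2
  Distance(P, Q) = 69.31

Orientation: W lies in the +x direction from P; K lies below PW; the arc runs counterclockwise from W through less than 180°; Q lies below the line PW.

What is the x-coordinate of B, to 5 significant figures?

45.932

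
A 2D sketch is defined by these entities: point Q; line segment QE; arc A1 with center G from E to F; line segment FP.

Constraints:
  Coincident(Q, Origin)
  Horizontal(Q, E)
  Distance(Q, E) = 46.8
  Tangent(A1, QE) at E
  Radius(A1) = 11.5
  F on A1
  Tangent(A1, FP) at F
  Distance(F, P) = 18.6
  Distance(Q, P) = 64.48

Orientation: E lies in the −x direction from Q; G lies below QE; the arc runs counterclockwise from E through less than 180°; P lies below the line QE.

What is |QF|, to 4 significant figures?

59.59

Q is at the origin; QE is horizontal with |QE| = 46.8 and E on the −x side, so E = (-46.80, 0.000). Tangency of A1 to QE means the radius GE is perpendicular to QE, so G = E + (0, -11.5) = (-46.80, -11.50). Since GF ⟂ FP (tangency), |GP| = √(11.5² + 18.6²) = 21.87 regardless of where F sits on A1. So P lies on both circle(Q, 64.48) and circle(G, 21.87); the below-QE intersection is P = (-56.48, -31.11). F is the foot of the tangent from P: F = (-58.25, -12.59).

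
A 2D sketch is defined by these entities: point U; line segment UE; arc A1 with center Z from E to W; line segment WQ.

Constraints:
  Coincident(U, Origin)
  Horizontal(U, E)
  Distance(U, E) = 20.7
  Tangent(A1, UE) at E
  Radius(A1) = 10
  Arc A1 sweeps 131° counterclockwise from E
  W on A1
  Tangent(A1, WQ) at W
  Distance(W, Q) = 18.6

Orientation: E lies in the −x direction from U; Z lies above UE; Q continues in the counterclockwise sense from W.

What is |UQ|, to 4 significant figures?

39.74

U is at the origin; UE is horizontal with |UE| = 20.7 and E on the −x side, so E = (-20.70, 0.000). Since A1 is tangent to UE there, ZE ⟂ UE, so Z = E + (0, 10) = (-20.70, 10.00). On A1, E sits at bearing -90° from Z; a 131° counterclockwise sweep puts W at bearing 41°, so W = Z + 10.0·(cos 41°, sin 41°) = (-13.15, 16.56). Tangency of A1 to WQ means the radius ZW is perpendicular to WQ, so WQ runs along (−sin 41°, cos 41°); with |WQ| = 18.6, Q = (-25.36, 30.60). Then |UQ| = |Q − U| = 39.74.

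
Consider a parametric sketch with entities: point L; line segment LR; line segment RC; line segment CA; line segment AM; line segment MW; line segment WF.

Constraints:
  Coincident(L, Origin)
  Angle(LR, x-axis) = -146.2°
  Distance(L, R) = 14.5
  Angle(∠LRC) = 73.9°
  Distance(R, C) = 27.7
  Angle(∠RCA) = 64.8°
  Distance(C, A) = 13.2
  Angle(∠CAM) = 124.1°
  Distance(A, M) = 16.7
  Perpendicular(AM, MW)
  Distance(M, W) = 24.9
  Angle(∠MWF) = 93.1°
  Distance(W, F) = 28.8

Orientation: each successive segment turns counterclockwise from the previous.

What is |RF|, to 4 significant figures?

33.94

L is at the origin; LR runs at -146.2° with length 14.5, so R = (-12.05, -8.066). ∠LRC = 73.9° gives RC at -40.10° from the x-axis; with |RC| = 27.7, C = (9.139, -25.91). ∠RCA = 64.8° gives CA at 75.10° from the x-axis; with |CA| = 13.2, A = (12.53, -13.15). ∠CAM = 124.1° gives AM at 131.0° from the x-axis; with |AM| = 16.7, M = (1.577, -0.5487). AM is perpendicular to MW, so MW runs at -139.0°; with |MW| = 24.9, W = (-17.22, -16.88). ∠MWF = 93.1° gives WF at -52.10° from the x-axis; with |WF| = 28.8, F = (0.4762, -39.61). Then |RF| = |F − R| = 33.94.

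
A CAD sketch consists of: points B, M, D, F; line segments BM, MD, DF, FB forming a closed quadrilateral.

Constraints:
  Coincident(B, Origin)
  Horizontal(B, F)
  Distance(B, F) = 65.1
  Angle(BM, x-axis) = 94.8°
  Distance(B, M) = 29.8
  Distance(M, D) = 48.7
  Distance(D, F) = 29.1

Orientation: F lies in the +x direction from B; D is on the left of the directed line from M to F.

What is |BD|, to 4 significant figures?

50.35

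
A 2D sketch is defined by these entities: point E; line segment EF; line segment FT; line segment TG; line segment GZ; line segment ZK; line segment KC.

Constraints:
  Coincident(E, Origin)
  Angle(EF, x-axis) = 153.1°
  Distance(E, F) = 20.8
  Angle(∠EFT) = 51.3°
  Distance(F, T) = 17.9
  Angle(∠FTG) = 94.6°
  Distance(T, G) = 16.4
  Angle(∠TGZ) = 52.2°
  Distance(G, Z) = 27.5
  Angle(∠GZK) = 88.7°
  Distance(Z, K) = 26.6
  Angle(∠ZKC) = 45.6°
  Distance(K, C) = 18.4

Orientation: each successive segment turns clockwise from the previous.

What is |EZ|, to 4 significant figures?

22.49

E is at the origin; EF runs at 153.1° with length 20.8, so F = (-18.55, 9.411). ∠EFT = 51.3° gives FT at 24.40° from the x-axis; with |FT| = 17.9, T = (-2.248, 16.81). ∠FTG = 94.6° gives TG at -61.00° from the x-axis; with |TG| = 16.4, G = (5.703, 2.461). ∠TGZ = 52.2° gives GZ at 171.2° from the x-axis; with |GZ| = 27.5, Z = (-21.47, 6.669). Then |EZ| = |Z − E| = 22.49.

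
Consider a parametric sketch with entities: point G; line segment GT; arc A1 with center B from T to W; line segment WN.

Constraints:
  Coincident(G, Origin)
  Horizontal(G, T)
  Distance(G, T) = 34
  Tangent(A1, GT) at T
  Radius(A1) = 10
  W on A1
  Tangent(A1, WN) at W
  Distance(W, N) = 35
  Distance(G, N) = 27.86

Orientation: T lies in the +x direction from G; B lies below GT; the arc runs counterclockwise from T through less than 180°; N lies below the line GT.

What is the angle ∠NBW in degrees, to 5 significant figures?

74.055°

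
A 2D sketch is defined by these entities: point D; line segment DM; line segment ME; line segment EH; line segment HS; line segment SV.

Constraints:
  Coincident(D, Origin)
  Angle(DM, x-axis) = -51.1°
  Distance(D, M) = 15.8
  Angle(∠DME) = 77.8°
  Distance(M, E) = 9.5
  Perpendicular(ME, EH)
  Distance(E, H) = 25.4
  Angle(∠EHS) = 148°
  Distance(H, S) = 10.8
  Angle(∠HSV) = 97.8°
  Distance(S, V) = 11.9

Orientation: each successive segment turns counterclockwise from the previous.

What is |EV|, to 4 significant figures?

34.00

∠EHS = 148.0° gives HS at 173.1° from the x-axis; with |HS| = 10.8, S = (-14.60, 12.34). ∠HSV = 97.8° gives SV at -104.7° from the x-axis; with |SV| = 11.9, V = (-17.62, 0.8343). Then |EV| = |V − E| = 34.00.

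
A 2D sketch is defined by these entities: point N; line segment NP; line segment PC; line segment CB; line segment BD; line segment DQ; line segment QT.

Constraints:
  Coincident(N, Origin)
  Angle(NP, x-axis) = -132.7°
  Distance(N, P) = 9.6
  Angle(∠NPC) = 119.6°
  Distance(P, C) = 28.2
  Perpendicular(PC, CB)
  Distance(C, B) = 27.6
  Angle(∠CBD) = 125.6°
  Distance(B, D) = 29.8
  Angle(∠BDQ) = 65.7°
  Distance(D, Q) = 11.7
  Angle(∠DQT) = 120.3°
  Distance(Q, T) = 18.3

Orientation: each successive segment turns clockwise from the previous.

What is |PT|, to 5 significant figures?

26.281

N is at the origin; NP runs at -132.7° with length 9.6, so P = (-6.5103, -7.0552). ∠NPC = 119.6° gives PC at 166.90° from the x-axis; with |PC| = 28.2, C = (-33.976, -0.66361). PC ⟂ CB, so CB runs at 76.900°; with |CB| = 27.6, B = (-27.721, 26.218). ∠CBD = 125.6° gives BD at 22.500° from the x-axis; with |BD| = 29.8, D = (-0.18927, 37.622). ∠BDQ = 65.7° gives DQ at -91.800° from the x-axis; with |DQ| = 11.7, Q = (-0.55677, 25.928). ∠DQT = 120.3° gives QT at -151.50° from the x-axis; with |QT| = 18.3, T = (-16.639, 17.196). Then |PT| = |T − P| = 26.281.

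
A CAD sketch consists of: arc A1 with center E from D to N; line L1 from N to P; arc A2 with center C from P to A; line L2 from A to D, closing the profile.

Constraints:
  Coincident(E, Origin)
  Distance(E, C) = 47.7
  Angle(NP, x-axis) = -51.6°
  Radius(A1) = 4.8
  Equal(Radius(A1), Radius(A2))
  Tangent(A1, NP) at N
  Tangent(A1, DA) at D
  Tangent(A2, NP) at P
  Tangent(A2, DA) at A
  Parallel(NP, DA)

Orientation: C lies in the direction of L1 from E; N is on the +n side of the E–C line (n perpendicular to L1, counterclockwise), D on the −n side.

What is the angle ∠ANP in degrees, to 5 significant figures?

11.379°

Tangency of A1 to both parallel lines with radius 4.8 puts N and D at E ± 4.8·n: N = (3.7617, 2.9815), D = (-3.7617, -2.9815). Equal radii place P and A the same way about C: P = C + 4.8·n = (33.390, -34.401), A = C − 4.8·n = (25.867, -40.364). Then cos ∠ANP = NA·NP / (|NA||NP|), giving 11.379°.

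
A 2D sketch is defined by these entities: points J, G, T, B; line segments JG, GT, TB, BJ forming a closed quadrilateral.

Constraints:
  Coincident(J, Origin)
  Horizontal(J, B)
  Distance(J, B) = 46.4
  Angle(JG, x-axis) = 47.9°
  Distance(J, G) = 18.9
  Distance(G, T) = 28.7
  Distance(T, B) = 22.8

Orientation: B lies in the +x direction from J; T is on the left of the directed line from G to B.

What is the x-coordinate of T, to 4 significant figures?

40.25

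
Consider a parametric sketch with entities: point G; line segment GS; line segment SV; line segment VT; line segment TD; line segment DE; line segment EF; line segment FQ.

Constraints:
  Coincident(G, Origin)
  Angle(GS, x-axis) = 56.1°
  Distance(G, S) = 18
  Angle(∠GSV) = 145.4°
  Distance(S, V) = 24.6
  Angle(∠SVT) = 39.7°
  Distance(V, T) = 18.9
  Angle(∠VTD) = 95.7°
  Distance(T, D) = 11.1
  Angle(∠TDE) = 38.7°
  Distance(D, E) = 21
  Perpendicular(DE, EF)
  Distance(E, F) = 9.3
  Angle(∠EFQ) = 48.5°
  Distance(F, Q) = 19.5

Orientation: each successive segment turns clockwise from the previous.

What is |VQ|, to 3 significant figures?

15.8

G is at the origin; GS runs at 56.1° with length 18.0, so S = (10.0, 14.9). ∠GSV = 145.4° gives SV at 21.5° from the x-axis; with |SV| = 24.6, V = (32.9, 24.0). ∠SVT = 39.7° gives VT at -119° from the x-axis; with |VT| = 18.9, T = (23.8, 7.39). ∠VTD = 95.7° gives TD at 157° from the x-axis; with |TD| = 11.1, D = (13.6, 11.7). ∠TDE = 38.7° gives DE at 15.6° from the x-axis; with |DE| = 21.0, E = (33.8, 17.4). DE is perpendicular to EF, so EF runs at -74.4°; with |EF| = 9.3, F = (36.3, 8.44). ∠EFQ = 48.5° gives FQ at 154° from the x-axis; with |FQ| = 19.5, Q = (18.8, 17.0). Then |VQ| = |Q − V| = 15.8.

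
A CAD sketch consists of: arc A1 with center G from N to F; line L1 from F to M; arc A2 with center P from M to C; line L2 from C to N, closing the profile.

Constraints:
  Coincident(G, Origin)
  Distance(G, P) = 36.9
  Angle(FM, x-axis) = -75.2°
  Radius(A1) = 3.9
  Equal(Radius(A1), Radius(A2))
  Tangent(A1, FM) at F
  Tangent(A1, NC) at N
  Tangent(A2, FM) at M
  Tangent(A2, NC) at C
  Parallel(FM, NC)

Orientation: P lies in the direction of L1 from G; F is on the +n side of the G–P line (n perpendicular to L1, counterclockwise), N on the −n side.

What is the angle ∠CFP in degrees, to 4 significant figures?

5.902°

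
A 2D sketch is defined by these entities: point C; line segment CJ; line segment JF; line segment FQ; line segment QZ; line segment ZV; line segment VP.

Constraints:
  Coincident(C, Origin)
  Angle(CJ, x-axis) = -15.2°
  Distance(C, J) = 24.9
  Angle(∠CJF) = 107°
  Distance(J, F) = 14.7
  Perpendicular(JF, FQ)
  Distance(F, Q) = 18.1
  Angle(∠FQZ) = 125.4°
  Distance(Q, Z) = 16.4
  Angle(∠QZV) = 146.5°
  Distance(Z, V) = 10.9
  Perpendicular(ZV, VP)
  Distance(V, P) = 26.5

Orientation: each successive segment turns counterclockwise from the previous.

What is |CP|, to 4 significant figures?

22.56

C is at the origin; CJ runs at -15.2° with length 24.9, so J = (24.03, -6.529). ∠CJF = 107.0° gives JF at 57.80° from the x-axis; with |JF| = 14.7, F = (31.86, 5.911). The perpendicularity gives FQ at right angles to JF, so FQ runs at 147.8°; with |FQ| = 18.1, Q = (16.55, 15.56). ∠FQZ = 125.4° gives QZ at -157.6° from the x-axis; with |QZ| = 16.4, Z = (1.384, 9.306). ∠QZV = 146.5° gives ZV at -124.1° from the x-axis; with |ZV| = 10.9, V = (-4.727, 0.2802). ZV ⟂ VP, so VP runs at -34.10°; with |VP| = 26.5, P = (17.22, -14.58). Then |CP| = |P − C| = 22.56.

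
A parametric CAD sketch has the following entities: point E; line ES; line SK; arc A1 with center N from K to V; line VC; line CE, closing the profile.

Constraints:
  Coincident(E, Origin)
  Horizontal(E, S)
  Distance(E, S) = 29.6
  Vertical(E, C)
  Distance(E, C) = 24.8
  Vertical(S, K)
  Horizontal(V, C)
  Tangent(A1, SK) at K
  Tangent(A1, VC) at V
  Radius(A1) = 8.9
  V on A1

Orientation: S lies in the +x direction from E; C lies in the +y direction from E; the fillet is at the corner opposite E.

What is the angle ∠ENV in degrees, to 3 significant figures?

128°

E is at the origin; ES is horizontal with |ES| = 29.6 and S on the +x side, so S = (29.6, 0.00). E and C share the same x with |EC| = 24.8 and C on the +y side, so C = (0.00, 24.8). The virtual corner opposite E is at (29.6, 24.8). Tangency of A1 to SK means the radius NK is perpendicular to SK and tangency of A1 to VC means the radius NV is perpendicular to VC, with radius 8.9, so the center N sits 8.9 in from both sides at N = (20.7, 15.9). That places the tangent points at K = (29.6, 15.9) on SK and V = (20.7, 24.8) on VC. Then cos ∠ENV = NE·NV / (|NE||NV|), giving 128°.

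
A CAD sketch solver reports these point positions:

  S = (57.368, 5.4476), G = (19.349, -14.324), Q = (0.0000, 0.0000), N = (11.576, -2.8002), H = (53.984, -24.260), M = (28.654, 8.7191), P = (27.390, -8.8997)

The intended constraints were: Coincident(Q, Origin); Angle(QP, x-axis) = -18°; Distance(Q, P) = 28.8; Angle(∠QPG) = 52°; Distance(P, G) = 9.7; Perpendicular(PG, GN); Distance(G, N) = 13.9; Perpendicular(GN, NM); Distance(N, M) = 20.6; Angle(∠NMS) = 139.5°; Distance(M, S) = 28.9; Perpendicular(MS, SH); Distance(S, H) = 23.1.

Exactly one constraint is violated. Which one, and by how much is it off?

Distance(S, H) = 23.1 — off by 6.80.

Q = (0.00, 0.00) ✓; QP at -18.00° ✓; |QP| = 28.80 ✓; ∠QPG = 52.00° ✓; |PG| = 9.700 ✓; ∠(PG, GN) = 90.00° ✓; |GN| = 13.90 ✓; ∠(GN, NM) = 90.00° ✓; |NM| = 20.60 ✓; ∠NMS = 139.5° ✓; |MS| = 28.90 ✓; ∠(MS, SH) = 90.00° ✓; |SH| = 29.90 ✗.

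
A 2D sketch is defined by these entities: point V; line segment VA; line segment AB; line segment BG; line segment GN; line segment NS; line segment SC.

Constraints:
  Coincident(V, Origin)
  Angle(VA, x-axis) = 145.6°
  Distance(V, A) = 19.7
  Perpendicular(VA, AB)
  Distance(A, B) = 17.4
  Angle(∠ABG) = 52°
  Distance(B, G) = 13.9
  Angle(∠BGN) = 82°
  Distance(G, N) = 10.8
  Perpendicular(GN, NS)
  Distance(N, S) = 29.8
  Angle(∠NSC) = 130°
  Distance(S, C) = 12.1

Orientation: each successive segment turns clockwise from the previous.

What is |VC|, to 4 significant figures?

50.04

V is at the origin; VA runs at 145.6° with length 19.7, so A = (-16.25, 11.13). VA ⟂ AB, so AB runs at 55.60°; with |AB| = 17.4, B = (-6.424, 25.49). ∠ABG = 52.0° gives BG at -72.40° from the x-axis; with |BG| = 13.9, G = (-2.221, 12.24). ∠BGN = 82.0° gives GN at -170.4° from the x-axis; with |GN| = 10.8, N = (-12.87, 10.44). GN ⟂ NS, so NS runs at 99.60°; with |NS| = 29.8, S = (-17.84, 39.82). ∠NSC = 130.0° gives SC at 49.60° from the x-axis; with |SC| = 12.1, C = (-9.998, 49.03). Then |VC| = |C − V| = 50.04.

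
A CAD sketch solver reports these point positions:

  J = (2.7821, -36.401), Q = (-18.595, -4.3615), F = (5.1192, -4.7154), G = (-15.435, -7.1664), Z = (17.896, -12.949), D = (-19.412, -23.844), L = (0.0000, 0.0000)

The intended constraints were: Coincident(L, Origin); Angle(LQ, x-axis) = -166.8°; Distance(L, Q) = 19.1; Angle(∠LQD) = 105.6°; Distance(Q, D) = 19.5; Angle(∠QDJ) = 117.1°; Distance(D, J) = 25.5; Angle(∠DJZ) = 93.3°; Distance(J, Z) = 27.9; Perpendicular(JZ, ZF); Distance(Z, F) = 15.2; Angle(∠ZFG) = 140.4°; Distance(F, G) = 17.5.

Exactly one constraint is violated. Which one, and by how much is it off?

Distance(F, G) = 17.5 — off by 3.20.

L = (0.00, 0.00) ✓; LQ at -166.8° ✓; |LQ| = 19.10 ✓; ∠LQD = 105.6° ✓; |QD| = 19.50 ✓; ∠QDJ = 117.1° ✓; |DJ| = 25.50 ✓; ∠DJZ = 93.30° ✓; |JZ| = 27.90 ✓; ∠(JZ, ZF) = 90.00° ✓; |ZF| = 15.20 ✓; ∠ZFG = 140.4° ✓; |FG| = 20.70 ✗.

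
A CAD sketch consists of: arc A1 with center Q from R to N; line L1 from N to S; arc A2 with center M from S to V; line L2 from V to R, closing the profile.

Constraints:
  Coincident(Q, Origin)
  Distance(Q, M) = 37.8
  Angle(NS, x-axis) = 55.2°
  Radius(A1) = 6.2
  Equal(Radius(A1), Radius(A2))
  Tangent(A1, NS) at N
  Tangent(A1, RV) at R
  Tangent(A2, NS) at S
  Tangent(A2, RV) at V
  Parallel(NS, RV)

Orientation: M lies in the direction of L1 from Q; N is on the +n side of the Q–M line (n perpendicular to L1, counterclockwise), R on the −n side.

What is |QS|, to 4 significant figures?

38.31

Tangency of A1 to both parallel lines with radius 6.2 puts N and R at Q ± 6.2·n: N = (-5.091, 3.538), R = (5.091, -3.538). Equal radii place S and V the same way about M: S = M + 6.2·n = (16.48, 34.58), V = M − 6.2·n = (26.66, 27.50). Then |QS| = |S − Q| = 38.31.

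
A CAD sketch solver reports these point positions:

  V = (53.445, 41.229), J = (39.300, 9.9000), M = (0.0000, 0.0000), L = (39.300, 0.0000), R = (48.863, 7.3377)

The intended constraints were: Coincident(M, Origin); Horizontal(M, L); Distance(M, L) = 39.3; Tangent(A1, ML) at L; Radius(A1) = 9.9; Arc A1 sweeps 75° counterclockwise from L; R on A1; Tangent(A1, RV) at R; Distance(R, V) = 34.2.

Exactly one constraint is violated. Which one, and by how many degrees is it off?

Tangent(A1, RV) at R — off by 7.30°.

M = (0.00, 0.00) ✓; M.y = 0.00, L.y = 0.00 ✓; |ML| = 39.30 ✓; ∠(JL, LM) = 90.00° ✓; |JL| = 9.900 ✓; bearing(J→R) − bearing(J→L) = 75.00° ✓; |JR| = 9.900 ✓; ∠(JR, RV) = 82.70° ✗; |RV| = 34.20 ✓.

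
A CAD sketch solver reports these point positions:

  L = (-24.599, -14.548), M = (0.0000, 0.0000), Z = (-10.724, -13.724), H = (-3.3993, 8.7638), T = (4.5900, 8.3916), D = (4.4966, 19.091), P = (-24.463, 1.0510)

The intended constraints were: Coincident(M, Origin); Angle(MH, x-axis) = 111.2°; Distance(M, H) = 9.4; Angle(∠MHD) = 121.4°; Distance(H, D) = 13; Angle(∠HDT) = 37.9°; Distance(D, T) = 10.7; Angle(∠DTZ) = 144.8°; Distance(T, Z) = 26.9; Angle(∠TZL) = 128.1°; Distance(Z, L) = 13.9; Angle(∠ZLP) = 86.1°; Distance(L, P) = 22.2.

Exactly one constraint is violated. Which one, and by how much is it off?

Distance(L, P) = 22.2 — off by 6.60.

M = (0.00, 0.00) ✓; MH at 111.2° ✓; |MH| = 9.400 ✓; ∠MHD = 121.4° ✓; |HD| = 13.00 ✓; ∠HDT = 37.90° ✓; |DT| = 10.70 ✓; ∠DTZ = 144.8° ✓; |TZ| = 26.90 ✓; ∠TZL = 128.1° ✓; |ZL| = 13.90 ✓; ∠ZLP = 86.10° ✓; |LP| = 15.60 ✗.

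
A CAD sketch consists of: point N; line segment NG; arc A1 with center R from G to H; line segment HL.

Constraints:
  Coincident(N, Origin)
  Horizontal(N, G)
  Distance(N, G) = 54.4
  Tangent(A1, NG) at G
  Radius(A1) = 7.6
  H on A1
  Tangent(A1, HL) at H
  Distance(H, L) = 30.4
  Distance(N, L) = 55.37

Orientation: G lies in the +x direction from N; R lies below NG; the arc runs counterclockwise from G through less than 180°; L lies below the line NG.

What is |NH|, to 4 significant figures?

47.33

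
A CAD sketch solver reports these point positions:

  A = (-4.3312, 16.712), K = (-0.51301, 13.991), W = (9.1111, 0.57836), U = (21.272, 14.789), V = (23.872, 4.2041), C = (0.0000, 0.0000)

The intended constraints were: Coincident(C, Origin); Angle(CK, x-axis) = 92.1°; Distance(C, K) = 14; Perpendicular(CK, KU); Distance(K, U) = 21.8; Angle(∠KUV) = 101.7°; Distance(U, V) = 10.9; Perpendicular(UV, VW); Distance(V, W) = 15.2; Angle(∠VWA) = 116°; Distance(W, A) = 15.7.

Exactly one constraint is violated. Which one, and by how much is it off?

Distance(W, A) = 15.7 — off by 5.30.

C = (0.00, 0.00) ✓; CK at 92.10° ✓; |CK| = 14.00 ✓; ∠(CK, KU) = 90.00° ✓; |KU| = 21.80 ✓; ∠KUV = 101.7° ✓; |UV| = 10.90 ✓; ∠(UV, VW) = 90.00° ✓; |VW| = 15.20 ✓; ∠VWA = 116.0° ✓; |WA| = 21.00 ✗.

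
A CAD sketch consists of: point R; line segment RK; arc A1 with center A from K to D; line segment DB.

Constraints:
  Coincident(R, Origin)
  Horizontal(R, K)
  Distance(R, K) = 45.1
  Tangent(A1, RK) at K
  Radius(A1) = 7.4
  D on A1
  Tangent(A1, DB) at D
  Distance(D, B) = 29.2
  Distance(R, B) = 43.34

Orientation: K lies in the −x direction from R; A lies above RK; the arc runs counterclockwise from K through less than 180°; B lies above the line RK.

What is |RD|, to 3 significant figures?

38.4

Checks: |RK| = 45.10 ✓; |AD| = 7.400 ✓; ∠(AD, DB) = 90.00° ✓; |DB| = 29.20 ✓; |RB| = 43.34 ✓.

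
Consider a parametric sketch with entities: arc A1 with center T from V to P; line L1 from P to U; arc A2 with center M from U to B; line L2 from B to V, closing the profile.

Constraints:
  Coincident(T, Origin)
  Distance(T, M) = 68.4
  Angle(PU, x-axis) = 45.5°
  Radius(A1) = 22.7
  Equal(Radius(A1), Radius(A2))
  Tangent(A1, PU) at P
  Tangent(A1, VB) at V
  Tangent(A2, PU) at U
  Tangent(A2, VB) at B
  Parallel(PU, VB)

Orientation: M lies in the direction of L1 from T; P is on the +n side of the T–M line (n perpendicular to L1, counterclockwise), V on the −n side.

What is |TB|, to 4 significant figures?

72.07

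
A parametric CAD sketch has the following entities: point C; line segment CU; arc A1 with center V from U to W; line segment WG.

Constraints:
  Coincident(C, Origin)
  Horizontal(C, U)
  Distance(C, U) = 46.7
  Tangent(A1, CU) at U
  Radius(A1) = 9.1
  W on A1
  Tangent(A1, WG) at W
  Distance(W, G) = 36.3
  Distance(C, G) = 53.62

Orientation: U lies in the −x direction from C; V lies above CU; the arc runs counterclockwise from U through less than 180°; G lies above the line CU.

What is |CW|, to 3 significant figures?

38.5

Checks: |VW| = 9.100 ✓; ∠(VW, WG) = 90.00° ✓; |WG| = 36.30 ✓; |CG| = 53.62 ✓.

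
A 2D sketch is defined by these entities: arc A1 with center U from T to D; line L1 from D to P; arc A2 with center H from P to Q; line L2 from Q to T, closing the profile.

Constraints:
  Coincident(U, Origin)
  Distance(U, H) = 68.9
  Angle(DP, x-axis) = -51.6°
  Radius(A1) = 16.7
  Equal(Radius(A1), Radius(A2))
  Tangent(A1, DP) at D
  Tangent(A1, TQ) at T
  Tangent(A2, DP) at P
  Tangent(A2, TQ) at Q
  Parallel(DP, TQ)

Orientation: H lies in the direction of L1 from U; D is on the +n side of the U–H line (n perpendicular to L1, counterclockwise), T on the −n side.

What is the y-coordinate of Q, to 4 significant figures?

-64.37

The slot axis is L1's direction at -51.6°, so u = (cos -51.6°, sin -51.6°) = (0.6211, -0.7837) and n = (−sin -51.6°, cos -51.6°) = (0.7837, 0.6211). U is at the origin and H lies 68.9 along u from U, so H = 68.9·u = (42.80, -54.00). Tangency of A1 to both parallel lines with radius 16.7 puts D and T at U ± 16.7·n: D = (13.09, 10.37), T = (-13.09, -10.37). Equal radii place P and Q the same way about H: P = H + 16.7·n = (55.88, -43.62), Q = H − 16.7·n = (29.71, -64.37). So Q.y = -64.37.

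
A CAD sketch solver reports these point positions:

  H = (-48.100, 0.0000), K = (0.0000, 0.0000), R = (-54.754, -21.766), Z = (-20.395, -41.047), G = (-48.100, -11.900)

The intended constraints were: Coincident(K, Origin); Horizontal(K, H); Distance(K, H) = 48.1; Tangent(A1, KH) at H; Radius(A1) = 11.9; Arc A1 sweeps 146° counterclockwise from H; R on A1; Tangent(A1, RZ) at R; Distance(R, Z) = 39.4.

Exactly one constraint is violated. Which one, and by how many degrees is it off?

Tangent(A1, RZ) at R — off by 4.70°.

K = (0.00, 0.00) ✓; K.y = 0.00, H.y = 0.00 ✓; |KH| = 48.10 ✓; ∠(GH, HK) = 90.00° ✓; |GH| = 11.90 ✓; bearing(G→R) − bearing(G→H) = 146.0° ✓; |GR| = 11.90 ✓; ∠(GR, RZ) = 85.30° ✗; |RZ| = 39.40 ✓.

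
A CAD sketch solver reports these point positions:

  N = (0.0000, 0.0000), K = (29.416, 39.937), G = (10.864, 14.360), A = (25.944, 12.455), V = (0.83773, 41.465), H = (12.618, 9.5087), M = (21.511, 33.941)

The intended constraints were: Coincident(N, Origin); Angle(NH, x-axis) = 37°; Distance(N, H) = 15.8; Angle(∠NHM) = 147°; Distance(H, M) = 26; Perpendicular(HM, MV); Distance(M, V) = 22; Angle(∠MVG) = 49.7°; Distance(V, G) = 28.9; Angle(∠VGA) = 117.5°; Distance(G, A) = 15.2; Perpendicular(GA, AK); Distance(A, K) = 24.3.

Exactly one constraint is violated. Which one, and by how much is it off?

Distance(A, K) = 24.3 — off by 3.40.

N = (0.00, 0.00) ✓; NH at 37.00° ✓; |NH| = 15.80 ✓; ∠NHM = 147.0° ✓; |HM| = 26.00 ✓; ∠(HM, MV) = 90.00° ✓; |MV| = 22.00 ✓; ∠MVG = 49.70° ✓; |VG| = 28.90 ✓; ∠VGA = 117.5° ✓; |GA| = 15.20 ✓; ∠(GA, AK) = 90.00° ✓; |AK| = 27.70 ✗.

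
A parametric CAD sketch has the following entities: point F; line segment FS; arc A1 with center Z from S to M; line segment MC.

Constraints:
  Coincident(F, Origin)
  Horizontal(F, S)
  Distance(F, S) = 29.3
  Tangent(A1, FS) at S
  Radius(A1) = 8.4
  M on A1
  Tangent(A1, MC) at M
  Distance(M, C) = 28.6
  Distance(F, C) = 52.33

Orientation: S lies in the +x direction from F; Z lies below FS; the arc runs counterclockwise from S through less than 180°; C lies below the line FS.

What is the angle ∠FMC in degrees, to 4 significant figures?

150.7°

F is at the origin; F and S share the same y with |FS| = 29.3 and S on the +x side, so S = (29.30, 0.000). Tangency of A1 to FS means the radius ZS is perpendicular to FS, so Z = S + (0, -8.4) = (29.30, -8.400). Since ZM ⟂ MC (tangency), |ZC| = √(8.4² + 28.6²) = 29.81 regardless of where M sits on A1. So C lies on both circle(F, 52.33) and circle(Z, 29.81); the below-FS intersection is C = (36.74, -37.26). M is the foot of the tangent from C: M = (22.09, -12.70).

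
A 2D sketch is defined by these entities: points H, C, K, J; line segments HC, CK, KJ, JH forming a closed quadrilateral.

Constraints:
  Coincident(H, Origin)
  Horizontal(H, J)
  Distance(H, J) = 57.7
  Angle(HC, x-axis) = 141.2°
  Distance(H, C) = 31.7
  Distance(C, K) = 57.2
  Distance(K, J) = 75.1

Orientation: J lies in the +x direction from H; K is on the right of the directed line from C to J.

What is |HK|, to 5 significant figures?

36.124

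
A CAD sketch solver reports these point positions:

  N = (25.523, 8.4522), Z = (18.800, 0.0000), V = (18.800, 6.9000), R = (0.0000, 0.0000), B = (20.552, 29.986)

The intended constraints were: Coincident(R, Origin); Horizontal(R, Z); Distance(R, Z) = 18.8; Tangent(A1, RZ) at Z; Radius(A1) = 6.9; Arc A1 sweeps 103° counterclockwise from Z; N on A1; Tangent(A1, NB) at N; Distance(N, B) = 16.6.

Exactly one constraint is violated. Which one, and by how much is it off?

Distance(N, B) = 16.6 — off by 5.50.

R = (0.00, 0.00) ✓; R.y = 0.00, Z.y = 0.00 ✓; |RZ| = 18.80 ✓; ∠(VZ, ZR) = 90.00° ✓; |VZ| = 6.900 ✓; bearing(V→N) − bearing(V→Z) = 103.0° ✓; |VN| = 6.900 ✓; ∠(VN, NB) = 90.00° ✓; |NB| = 22.10 ✗.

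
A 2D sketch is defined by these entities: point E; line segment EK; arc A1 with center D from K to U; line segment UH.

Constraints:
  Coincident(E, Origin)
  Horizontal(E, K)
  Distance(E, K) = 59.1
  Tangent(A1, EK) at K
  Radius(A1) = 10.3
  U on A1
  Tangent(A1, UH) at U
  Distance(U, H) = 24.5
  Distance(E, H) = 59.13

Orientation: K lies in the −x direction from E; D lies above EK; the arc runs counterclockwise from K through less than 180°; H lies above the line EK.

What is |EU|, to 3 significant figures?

49.8

Checks: E.y = 0.00, K.y = 0.00 ✓; |DU| = 10.30 ✓; ∠(DU, UH) = 90.00° ✓; |UH| = 24.50 ✓; |EH| = 59.13 ✓.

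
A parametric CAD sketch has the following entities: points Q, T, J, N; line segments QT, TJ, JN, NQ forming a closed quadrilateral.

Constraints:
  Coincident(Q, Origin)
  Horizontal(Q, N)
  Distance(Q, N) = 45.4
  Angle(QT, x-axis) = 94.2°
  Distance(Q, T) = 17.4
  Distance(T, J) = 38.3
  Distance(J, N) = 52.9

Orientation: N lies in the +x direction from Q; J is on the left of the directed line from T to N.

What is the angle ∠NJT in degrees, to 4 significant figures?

63.85°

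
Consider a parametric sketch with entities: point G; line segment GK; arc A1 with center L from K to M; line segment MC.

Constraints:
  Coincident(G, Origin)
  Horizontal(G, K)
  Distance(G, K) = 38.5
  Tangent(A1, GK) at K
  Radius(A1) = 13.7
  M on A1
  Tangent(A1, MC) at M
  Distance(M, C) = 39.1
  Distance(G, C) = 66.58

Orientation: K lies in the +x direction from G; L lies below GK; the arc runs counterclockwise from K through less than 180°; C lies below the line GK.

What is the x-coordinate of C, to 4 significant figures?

37.35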